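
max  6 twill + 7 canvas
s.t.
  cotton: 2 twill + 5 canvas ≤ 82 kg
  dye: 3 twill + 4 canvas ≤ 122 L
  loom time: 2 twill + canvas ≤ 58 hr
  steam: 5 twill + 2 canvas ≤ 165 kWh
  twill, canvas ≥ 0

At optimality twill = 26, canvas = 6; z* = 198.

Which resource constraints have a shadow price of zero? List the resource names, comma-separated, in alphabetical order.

cotton: 82/82 (binding)
dye: 102/122 (slack 20)
loom time: 58/58 (binding)
steam: 142/165 (slack 23)
By complementary slackness, a constraint with positive slack has shadow price 0 → dye, steam.

dye, steam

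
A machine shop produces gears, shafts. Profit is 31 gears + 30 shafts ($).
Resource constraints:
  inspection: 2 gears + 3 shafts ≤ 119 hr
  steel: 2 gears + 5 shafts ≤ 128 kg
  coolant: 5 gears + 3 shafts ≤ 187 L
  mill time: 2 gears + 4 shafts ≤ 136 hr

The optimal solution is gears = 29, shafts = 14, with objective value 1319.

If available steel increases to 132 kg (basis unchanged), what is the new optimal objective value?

Check each constraint at x*: inspection 100/119 (slack 19); steel 128/128 (tight); coolant 187/187 (tight); mill time 114/136 (slack 22).
Since inspection, mill time are not tight, their duals are 0.
From A_Bᵀ y = c: 2·y_steel + 5·y_coolant = 31; 5·y_steel + 3·y_coolant = 30.
Solving: y_steel = 3, y_coolant = 5.
Δz = y_steel·Δb = 3 × (4) = 12, so new z* = 1319 + 12 = 1331.

1331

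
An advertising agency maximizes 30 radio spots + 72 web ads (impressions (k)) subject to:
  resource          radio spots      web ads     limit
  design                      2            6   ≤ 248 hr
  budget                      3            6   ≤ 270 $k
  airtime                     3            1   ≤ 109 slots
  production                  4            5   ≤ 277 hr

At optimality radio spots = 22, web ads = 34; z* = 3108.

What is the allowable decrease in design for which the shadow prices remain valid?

3.6

Binding constraints: design, budget. The basis is B = [[2,6],[3,6]] with det -6.
Per unit decrease in design, x* moves by d = (1, -0.5).
The basis stays optimal until airtime becomes binding; allowable decrease = 3.6 hr.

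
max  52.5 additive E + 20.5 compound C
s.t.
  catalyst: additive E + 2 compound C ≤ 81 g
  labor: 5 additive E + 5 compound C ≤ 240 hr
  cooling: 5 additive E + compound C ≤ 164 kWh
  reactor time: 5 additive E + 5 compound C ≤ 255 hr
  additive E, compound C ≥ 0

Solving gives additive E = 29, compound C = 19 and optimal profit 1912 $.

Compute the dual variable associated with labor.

2.5

Binding: labor and cooling. Non-binding: catalyst (14 unused), reactor time (15 unused).
Since catalyst, reactor time are not tight, their duals are 0.
The binding rows give the dual system: 5·y_labor + 5·y_cooling = 52.5 and 5·y_labor + 1·y_cooling = 20.5.
Solving: y_labor = 2.5, y_cooling = 8.
Shadow price of labor = 2.5.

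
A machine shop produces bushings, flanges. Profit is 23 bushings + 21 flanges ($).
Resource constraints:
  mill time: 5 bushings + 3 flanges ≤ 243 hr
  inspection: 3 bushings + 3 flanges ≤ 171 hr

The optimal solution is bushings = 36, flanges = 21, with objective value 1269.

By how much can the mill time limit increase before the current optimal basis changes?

Binding constraints: mill time, inspection. The basis is B = [[5,3],[3,3]] with det 6.
Per unit increase in mill time, x* moves by d = (0.5, -0.5).
The basis stays optimal until flanges reaches 0; allowable increase = 42 hr.

42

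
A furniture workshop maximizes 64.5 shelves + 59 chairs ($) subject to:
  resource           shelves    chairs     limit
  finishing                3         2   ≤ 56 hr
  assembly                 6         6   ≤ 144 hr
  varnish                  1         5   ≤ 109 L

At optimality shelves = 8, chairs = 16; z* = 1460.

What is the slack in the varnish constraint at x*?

21

varnish used = 1·8 + 5·16 = 88; slack = 109 − 88 = 21.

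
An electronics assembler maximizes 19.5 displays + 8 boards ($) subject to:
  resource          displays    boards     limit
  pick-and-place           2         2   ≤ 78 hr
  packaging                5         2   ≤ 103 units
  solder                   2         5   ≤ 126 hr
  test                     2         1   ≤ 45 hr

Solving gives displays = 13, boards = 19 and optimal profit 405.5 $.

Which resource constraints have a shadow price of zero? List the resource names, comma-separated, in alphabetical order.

pick-and-place: 64/78 (slack 14)
packaging: 103/103 (binding)
solder: 121/126 (slack 5)
test: 45/45 (binding)
By complementary slackness, a constraint with positive slack has shadow price 0 → pick-and-place, solder.

pick-and-place, solder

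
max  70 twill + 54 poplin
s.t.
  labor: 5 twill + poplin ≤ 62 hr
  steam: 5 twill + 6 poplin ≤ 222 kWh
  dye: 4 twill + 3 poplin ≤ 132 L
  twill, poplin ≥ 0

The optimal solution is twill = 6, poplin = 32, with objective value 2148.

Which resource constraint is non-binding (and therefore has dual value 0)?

labor: 62/62 (binding)
steam: 222/222 (binding)
dye: 120/132 (slack 12)
By complementary slackness, a constraint with positive slack has shadow price 0 → dye.

dye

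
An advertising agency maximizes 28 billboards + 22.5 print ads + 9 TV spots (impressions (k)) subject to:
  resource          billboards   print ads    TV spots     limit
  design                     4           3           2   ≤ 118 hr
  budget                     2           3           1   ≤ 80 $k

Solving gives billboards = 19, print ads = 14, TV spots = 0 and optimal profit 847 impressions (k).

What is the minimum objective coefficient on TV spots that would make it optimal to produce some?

At the optimum: design uses 118 of 118 (binding); budget uses 80 of 80 (binding).
The binding rows give the dual system: 4·y_design + 2·y_budget = 28 and 3·y_design + 3·y_budget = 22.5.
→ y_design = 6.5 and y_budget = 1.
TV spots enters the basis when its profit ≥ yᵀa₃ = 6.5·2 + 1·1 = 14.

14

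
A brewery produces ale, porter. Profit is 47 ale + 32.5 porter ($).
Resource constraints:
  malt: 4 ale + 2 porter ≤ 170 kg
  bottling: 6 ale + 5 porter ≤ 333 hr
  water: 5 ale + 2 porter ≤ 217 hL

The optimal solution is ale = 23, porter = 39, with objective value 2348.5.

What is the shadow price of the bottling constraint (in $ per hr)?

Binding: malt and bottling. Non-binding: water (24 unused).
Slack constraints have shadow price 0 (complementary slackness).
Dual feasibility on the basic columns requires 4·y_malt + 6·y_bottling = 47, 2·y_malt + 5·y_bottling = 32.5.
→ y_malt = 5 and y_bottling = 4.5.
Shadow price of bottling = 4.5.

4.5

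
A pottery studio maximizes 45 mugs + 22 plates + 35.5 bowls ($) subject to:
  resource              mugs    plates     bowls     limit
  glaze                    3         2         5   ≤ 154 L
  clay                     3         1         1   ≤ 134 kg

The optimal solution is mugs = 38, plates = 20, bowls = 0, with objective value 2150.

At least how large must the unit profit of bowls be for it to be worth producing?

Check each constraint at x*: glaze 154/154 (tight); clay 134/134 (tight).
From A_Bᵀ y = c: 3·y_glaze + 3·y_clay = 45; 2·y_glaze + 1·y_clay = 22.
This yields shadow prices y_glaze = 7, y_clay = 8.
bowls enters the basis when its profit ≥ yᵀa₃ = 7·5 + 8·1 = 43.

43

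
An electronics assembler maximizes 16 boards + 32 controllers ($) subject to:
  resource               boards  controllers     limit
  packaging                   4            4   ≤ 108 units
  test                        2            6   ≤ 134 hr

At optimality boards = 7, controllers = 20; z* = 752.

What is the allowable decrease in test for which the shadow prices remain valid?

Binding constraints: packaging, test. The basis is B = [[4,4],[2,6]] with det 16.
Per unit decrease in test, x* moves by d = (0.25, -0.25).
The basis stays optimal until controllers reaches 0; allowable decrease = 80 hr.

80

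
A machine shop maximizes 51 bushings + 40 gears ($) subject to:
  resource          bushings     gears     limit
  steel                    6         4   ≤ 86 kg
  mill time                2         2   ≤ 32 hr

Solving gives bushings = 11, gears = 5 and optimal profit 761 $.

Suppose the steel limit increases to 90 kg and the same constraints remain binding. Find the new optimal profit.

783

Both steel and mill time are binding at x*.
From A_Bᵀ y = c: 6·y_steel + 2·y_mill time = 51; 4·y_steel + 2·y_mill time = 40.
→ y_steel = 5.5 and y_mill time = 9.
Δz = y_steel·Δb = 5.5 × (4) = 22, so new z* = 761 + 22 = 783.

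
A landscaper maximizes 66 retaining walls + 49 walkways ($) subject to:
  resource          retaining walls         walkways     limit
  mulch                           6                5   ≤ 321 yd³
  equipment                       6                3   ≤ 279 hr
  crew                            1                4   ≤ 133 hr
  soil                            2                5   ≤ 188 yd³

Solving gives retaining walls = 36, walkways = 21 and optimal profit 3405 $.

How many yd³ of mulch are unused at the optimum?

mulch used = 6·36 + 5·21 = 321; slack = 321 − 321 = 0.

0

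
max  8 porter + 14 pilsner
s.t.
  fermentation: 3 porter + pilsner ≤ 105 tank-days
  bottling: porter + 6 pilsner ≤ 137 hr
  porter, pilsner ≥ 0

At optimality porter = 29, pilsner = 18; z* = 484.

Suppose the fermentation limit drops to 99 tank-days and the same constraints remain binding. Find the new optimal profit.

Check each constraint at x*: fermentation 105/105 (tight); bottling 137/137 (tight).
The binding rows give the dual system: 3·y_fermentation + 1·y_bottling = 8 and 1·y_fermentation + 6·y_bottling = 14.
→ y_fermentation = 2 and y_bottling = 2.
Δz = y_fermentation·Δb = 2 × (-6) = -12, so new z* = 484 − 12 = 472.

472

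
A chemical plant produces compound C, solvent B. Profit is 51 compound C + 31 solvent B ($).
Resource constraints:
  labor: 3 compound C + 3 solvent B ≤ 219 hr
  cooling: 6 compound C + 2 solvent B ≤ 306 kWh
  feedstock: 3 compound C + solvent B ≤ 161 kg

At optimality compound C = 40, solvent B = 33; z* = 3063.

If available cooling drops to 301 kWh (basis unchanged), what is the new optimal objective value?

At the optimum: labor uses 219 of 219 (binding); cooling uses 306 of 306 (binding); feedstock uses 153 of 161 (slack = 8).
Since feedstock is not tight, its dual is 0.
The binding rows give the dual system: 3·y_labor + 6·y_cooling = 51 and 3·y_labor + 2·y_cooling = 31.
Solving: y_labor = 7, y_cooling = 5.
Δz = y_cooling·Δb = 5 × (-5) = -25, so new z* = 3063 − 25 = 3038.

3038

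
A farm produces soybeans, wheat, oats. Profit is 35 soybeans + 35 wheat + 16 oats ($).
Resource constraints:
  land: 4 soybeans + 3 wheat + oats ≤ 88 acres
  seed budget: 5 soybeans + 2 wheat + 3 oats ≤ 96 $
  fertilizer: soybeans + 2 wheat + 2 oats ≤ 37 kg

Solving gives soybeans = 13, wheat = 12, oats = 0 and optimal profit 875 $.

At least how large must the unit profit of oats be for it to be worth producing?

21

Binding: land and fertilizer. Non-binding: seed budget (7 unused).
Since seed budget is not tight, its dual is 0.
From A_Bᵀ y = c: 4·y_land + 1·y_fertilizer = 35; 3·y_land + 2·y_fertilizer = 35.
→ y_land = 7 and y_fertilizer = 7.
oats enters the basis when its profit ≥ yᵀa₃ = 7·1 + 7·2 = 21.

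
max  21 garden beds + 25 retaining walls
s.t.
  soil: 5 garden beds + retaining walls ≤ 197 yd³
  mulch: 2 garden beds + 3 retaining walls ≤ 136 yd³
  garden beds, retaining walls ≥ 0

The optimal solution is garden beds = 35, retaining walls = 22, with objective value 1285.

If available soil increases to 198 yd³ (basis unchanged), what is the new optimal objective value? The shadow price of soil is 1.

1286

Δb = 1, so new z* = 1285 + (1)·(1) = 1285 + 1 = 1286.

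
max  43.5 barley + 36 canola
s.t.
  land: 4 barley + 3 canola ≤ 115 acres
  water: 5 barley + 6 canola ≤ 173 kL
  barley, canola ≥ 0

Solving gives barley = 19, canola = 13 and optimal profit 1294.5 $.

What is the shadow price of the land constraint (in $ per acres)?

Both land and water are binding at x*.
Dual feasibility on the basic columns requires 4·y_land + 5·y_water = 43.5, 3·y_land + 6·y_water = 36.
→ y_land = 9 and y_water = 1.5.
Shadow price of land = 9.

9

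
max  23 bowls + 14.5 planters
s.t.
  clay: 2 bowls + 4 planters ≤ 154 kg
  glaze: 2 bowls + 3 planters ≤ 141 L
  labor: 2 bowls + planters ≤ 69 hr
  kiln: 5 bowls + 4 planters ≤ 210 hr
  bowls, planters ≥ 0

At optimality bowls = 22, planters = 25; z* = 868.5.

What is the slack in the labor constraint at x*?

labor used = 2·22 + 1·25 = 69; slack = 69 − 69 = 0.

0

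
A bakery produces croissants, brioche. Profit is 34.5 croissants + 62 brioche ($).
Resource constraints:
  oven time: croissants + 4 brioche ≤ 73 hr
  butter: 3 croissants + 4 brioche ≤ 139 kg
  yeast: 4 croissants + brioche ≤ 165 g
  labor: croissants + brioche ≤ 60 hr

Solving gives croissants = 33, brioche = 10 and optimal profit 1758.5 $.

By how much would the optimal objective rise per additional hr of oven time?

6

Check each constraint at x*: oven time 73/73 (tight); butter 139/139 (tight); yeast 142/165 (slack 23); labor 43/60 (slack 17).
Since yeast, labor are not tight, their duals are 0.
From A_Bᵀ y = c: 1·y_oven time + 3·y_butter = 34.5; 4·y_oven time + 4·y_butter = 62.
Solving: y_oven time = 6, y_butter = 9.5.
Shadow price of oven time = 6.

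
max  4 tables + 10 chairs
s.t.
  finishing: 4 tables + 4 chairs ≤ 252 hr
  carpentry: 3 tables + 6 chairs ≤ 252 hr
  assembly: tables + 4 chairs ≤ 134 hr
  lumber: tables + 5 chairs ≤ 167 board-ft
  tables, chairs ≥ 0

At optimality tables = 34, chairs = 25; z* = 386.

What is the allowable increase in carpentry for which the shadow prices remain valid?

Binding constraints: carpentry, assembly. The basis is B = [[3,6],[1,4]] with det 6.
Per unit increase in carpentry, x* moves by d = (0.6667, -0.1667).
The basis stays optimal until finishing becomes binding; allowable increase = 8 hr.

8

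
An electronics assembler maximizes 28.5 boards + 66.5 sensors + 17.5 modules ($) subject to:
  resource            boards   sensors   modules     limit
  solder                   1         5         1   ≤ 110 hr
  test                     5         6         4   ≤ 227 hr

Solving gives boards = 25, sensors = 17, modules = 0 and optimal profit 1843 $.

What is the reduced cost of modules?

-7

At the optimum: solder uses 110 of 110 (binding); test uses 227 of 227 (binding).
The binding rows give the dual system: 1·y_solder + 5·y_test = 28.5 and 5·y_solder + 6·y_test = 66.5.
Solving: y_solder = 8.5, y_test = 4.
Reduced cost of modules: c₃ − yᵀa₃ = 17.5 − (8.5·1 + 4·4) = 17.5 − 24.5 = -7.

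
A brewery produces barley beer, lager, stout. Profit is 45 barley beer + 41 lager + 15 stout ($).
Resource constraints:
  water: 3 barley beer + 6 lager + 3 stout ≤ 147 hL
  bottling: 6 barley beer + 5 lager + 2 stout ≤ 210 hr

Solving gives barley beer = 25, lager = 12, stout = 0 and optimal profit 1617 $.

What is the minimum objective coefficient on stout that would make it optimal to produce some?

17

Both water and bottling are binding at x*.
The binding rows give the dual system: 3·y_water + 6·y_bottling = 45 and 6·y_water + 5·y_bottling = 41.
Solving: y_water = 1, y_bottling = 7.
stout enters the basis when its profit ≥ yᵀa₃ = 1·3 + 7·2 = 17.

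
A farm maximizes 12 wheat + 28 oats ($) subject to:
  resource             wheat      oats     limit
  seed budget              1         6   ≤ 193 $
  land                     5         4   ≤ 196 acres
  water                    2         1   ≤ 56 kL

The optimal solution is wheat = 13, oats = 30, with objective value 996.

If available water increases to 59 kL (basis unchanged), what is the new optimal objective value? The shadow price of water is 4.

Δb = 3, so new z* = 996 + (4)·(3) = 996 + 12 = 1008.

1008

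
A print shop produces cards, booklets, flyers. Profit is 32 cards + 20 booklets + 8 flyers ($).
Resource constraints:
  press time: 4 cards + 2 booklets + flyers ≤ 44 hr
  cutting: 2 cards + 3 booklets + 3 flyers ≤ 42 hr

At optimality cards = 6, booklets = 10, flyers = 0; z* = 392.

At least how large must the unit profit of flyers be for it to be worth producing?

Both press time and cutting are binding at x*.
The binding rows give the dual system: 4·y_press time + 2·y_cutting = 32 and 2·y_press time + 3·y_cutting = 20.
This yields shadow prices y_press time = 7, y_cutting = 2.
flyers enters the basis when its profit ≥ yᵀa₃ = 7·1 + 2·3 = 13.

13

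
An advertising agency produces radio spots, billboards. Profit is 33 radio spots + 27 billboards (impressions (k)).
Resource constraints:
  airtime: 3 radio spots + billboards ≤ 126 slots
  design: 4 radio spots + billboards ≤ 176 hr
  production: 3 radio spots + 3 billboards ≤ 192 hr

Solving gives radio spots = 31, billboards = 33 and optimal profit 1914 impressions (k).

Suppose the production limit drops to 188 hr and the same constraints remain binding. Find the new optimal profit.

At the optimum: airtime uses 126 of 126 (binding); design uses 157 of 176 (slack = 19); production uses 192 of 192 (binding).
By complementary slackness, y = 0 for the non-binding constraint.
Dual feasibility on the basic columns requires 3·y_airtime + 3·y_production = 33, 1·y_airtime + 3·y_production = 27.
Solving: y_airtime = 3, y_production = 8.
Δz = y_production·Δb = 8 × (-4) = -32, so new z* = 1914 − 32 = 1882.

1882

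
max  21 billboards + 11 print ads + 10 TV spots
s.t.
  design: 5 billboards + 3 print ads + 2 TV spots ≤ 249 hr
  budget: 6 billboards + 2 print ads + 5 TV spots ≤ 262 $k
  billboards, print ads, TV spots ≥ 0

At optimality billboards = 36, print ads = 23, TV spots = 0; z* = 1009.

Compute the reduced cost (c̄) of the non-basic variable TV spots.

At the optimum: design uses 249 of 249 (binding); budget uses 262 of 262 (binding).
From A_Bᵀ y = c: 5·y_design + 6·y_budget = 21; 3·y_design + 2·y_budget = 11.
This yields shadow prices y_design = 3, y_budget = 1.
Reduced cost of TV spots: c₃ − yᵀa₃ = 10 − (3·2 + 1·5) = 10 − 11 = -1.

-1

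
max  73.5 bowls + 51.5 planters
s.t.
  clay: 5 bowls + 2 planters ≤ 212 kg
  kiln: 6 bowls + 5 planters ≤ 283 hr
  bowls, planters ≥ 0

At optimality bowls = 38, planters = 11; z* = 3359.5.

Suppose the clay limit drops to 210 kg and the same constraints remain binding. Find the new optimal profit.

At the optimum: clay uses 212 of 212 (binding); kiln uses 283 of 283 (binding).
From A_Bᵀ y = c: 5·y_clay + 6·y_kiln = 73.5; 2·y_clay + 5·y_kiln = 51.5.
→ y_clay = 4.5 and y_kiln = 8.5.
Δz = y_clay·Δb = 4.5 × (-2) = -9, so new z* = 3359.5 − 9 = 3350.5.

3350.5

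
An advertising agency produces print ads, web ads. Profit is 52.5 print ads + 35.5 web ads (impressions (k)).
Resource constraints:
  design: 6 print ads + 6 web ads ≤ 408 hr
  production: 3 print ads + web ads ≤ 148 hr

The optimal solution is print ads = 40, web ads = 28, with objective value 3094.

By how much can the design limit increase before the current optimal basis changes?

Binding constraints: design, production. The basis is B = [[6,6],[3,1]] with det -12.
Per unit increase in design, x* moves by d = (-0.0833, 0.25).
The basis stays optimal until print ads reaches 0; allowable increase = 480 hr.

480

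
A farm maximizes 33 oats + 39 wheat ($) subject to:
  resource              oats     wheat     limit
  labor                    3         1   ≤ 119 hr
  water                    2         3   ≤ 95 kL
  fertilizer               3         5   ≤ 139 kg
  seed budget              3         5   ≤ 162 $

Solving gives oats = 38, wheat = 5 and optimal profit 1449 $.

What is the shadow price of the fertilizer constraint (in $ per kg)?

Binding: labor and fertilizer. Non-binding: water (4 unused), seed budget (23 unused).
By complementary slackness, y = 0 for the non-binding constraints.
The binding rows give the dual system: 3·y_labor + 3·y_fertilizer = 33 and 1·y_labor + 5·y_fertilizer = 39.
Solving: y_labor = 4, y_fertilizer = 7.
Shadow price of fertilizer = 7.

7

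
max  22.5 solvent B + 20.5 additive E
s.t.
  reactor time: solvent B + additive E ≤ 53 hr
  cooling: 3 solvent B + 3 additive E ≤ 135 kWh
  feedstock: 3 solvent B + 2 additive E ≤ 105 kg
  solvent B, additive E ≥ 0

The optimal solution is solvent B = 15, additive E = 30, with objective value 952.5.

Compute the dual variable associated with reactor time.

At the optimum: reactor time uses 45 of 53 (slack = 8); cooling uses 135 of 135 (binding); feedstock uses 105 of 105 (binding).
Slack constraints have shadow price 0 (complementary slackness).
The binding rows give the dual system: 3·y_cooling + 3·y_feedstock = 22.5 and 3·y_cooling + 2·y_feedstock = 20.5.
Solving: y_cooling = 5.5, y_feedstock = 2.
Shadow price of reactor time = 0.

0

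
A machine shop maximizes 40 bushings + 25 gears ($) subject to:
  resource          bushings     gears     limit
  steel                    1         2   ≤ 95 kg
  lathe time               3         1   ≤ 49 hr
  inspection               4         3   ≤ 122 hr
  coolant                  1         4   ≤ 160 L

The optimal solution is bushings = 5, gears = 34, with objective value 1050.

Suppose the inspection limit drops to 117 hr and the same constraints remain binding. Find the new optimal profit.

1015

At the optimum: steel uses 73 of 95 (slack = 22); lathe time uses 49 of 49 (binding); inspection uses 122 of 122 (binding); coolant uses 141 of 160 (slack = 19).
By complementary slackness, y = 0 for the non-binding constraints.
The binding rows give the dual system: 3·y_lathe time + 4·y_inspection = 40 and 1·y_lathe time + 3·y_inspection = 25.
→ y_lathe time = 4 and y_inspection = 7.
Δz = y_inspection·Δb = 7 × (-5) = -35, so new z* = 1050 − 35 = 1015.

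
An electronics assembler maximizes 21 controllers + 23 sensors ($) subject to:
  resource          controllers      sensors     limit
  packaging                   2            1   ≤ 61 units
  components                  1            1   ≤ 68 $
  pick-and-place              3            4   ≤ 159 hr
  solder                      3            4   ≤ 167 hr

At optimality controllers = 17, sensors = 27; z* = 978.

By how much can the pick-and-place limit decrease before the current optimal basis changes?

67.5

Binding constraints: packaging, pick-and-place. The basis is B = [[2,1],[3,4]] with det 5.
Per unit decrease in pick-and-place, x* moves by d = (0.2, -0.4).
The basis stays optimal until sensors reaches 0; allowable decrease = 67.5 hr.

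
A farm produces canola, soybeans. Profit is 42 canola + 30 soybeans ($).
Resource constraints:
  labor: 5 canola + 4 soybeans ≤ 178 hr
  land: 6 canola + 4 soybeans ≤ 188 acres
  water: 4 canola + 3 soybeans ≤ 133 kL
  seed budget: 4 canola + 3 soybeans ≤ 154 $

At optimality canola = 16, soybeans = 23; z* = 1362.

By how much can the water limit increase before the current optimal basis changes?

3

Binding constraints: land, water. The basis is B = [[6,4],[4,3]] with det 2.
Per unit increase in water, x* moves by d = (-2, 3).
The basis stays optimal until labor becomes binding; allowable increase = 3 kL.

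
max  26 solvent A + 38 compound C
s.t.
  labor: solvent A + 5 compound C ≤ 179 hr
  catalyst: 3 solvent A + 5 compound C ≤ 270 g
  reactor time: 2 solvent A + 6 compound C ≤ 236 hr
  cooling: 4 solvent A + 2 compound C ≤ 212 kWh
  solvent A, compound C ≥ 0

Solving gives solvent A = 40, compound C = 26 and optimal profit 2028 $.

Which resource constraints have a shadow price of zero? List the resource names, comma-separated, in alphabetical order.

catalyst, labor

labor: 170/179 (slack 9)
catalyst: 250/270 (slack 20)
reactor time: 236/236 (binding)
cooling: 212/212 (binding)
By complementary slackness, a constraint with positive slack has shadow price 0 → catalyst, labor.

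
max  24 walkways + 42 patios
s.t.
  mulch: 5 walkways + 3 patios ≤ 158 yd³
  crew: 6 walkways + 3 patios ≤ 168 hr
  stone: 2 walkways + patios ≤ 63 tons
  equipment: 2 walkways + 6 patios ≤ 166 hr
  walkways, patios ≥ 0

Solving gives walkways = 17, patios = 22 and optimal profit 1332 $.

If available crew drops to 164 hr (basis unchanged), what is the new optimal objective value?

1324

At the optimum: mulch uses 151 of 158 (slack = 7); crew uses 168 of 168 (binding); stone uses 56 of 63 (slack = 7); equipment uses 166 of 166 (binding).
Slack constraints have shadow price 0 (complementary slackness).
The binding rows give the dual system: 6·y_crew + 2·y_equipment = 24 and 3·y_crew + 6·y_equipment = 42.
This yields shadow prices y_crew = 2, y_equipment = 6.
Δz = y_crew·Δb = 2 × (-4) = -8, so new z* = 1332 − 8 = 1324.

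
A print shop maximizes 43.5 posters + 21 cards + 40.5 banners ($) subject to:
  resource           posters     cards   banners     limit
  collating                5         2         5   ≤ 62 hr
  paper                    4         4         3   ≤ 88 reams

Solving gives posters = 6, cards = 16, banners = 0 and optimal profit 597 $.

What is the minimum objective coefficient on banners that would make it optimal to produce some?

42

Check each constraint at x*: collating 62/62 (tight); paper 88/88 (tight).
Dual feasibility on the basic columns requires 5·y_collating + 4·y_paper = 43.5, 2·y_collating + 4·y_paper = 21.
→ y_collating = 7.5 and y_paper = 1.5.
banners enters the basis when its profit ≥ yᵀa₃ = 7.5·5 + 1.5·3 = 42.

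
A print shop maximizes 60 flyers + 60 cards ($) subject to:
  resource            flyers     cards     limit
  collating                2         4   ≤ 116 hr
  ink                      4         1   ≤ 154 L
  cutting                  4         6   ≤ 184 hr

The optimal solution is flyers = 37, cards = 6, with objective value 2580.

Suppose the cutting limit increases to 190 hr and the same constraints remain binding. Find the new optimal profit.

Binding: ink and cutting. Non-binding: collating (18 unused).
Since collating is not tight, its dual is 0.
Dual feasibility on the basic columns requires 4·y_ink + 4·y_cutting = 60, 1·y_ink + 6·y_cutting = 60.
This yields shadow prices y_ink = 6, y_cutting = 9.
Δz = y_cutting·Δb = 9 × (6) = 54, so new z* = 2580 + 54 = 2634.

2634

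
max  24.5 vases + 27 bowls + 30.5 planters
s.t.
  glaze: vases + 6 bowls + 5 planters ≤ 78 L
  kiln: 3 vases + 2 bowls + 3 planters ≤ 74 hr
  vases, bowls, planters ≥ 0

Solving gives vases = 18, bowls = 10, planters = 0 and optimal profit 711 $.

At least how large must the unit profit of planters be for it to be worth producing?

Both glaze and kiln are binding at x*.
The binding rows give the dual system: 1·y_glaze + 3·y_kiln = 24.5 and 6·y_glaze + 2·y_kiln = 27.
Solving: y_glaze = 2, y_kiln = 7.5.
planters enters the basis when its profit ≥ yᵀa₃ = 2·5 + 7.5·3 = 32.5.

32.5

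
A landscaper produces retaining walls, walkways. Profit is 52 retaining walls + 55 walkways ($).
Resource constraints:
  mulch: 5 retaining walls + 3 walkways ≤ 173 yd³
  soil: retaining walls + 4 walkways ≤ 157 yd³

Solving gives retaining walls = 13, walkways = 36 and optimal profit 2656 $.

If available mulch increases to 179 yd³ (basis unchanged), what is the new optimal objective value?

2710

At the optimum: mulch uses 173 of 173 (binding); soil uses 157 of 157 (binding).
From A_Bᵀ y = c: 5·y_mulch + 1·y_soil = 52; 3·y_mulch + 4·y_soil = 55.
→ y_mulch = 9 and y_soil = 7.
Δz = y_mulch·Δb = 9 × (6) = 54, so new z* = 2656 + 54 = 2710.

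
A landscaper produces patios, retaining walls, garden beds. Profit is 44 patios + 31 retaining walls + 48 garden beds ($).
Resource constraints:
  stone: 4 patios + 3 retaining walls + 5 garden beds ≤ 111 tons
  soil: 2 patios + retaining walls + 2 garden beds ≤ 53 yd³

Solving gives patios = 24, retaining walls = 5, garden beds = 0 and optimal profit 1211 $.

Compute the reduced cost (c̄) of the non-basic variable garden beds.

Both stone and soil are binding at x*.
Dual feasibility on the basic columns requires 4·y_stone + 2·y_soil = 44, 3·y_stone + 1·y_soil = 31.
Solving: y_stone = 9, y_soil = 4.
Reduced cost of garden beds: c₃ − yᵀa₃ = 48 − (9·5 + 4·2) = 48 − 53 = -5.

-5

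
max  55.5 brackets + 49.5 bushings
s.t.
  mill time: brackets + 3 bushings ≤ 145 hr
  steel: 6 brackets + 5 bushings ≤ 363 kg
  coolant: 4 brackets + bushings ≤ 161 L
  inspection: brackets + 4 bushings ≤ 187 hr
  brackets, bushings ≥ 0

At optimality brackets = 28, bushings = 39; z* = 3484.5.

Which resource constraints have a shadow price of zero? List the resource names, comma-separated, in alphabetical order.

coolant, inspection

mill time: 145/145 (binding)
steel: 363/363 (binding)
coolant: 151/161 (slack 10)
inspection: 184/187 (slack 3)
By complementary slackness, a constraint with positive slack has shadow price 0 → coolant, inspection.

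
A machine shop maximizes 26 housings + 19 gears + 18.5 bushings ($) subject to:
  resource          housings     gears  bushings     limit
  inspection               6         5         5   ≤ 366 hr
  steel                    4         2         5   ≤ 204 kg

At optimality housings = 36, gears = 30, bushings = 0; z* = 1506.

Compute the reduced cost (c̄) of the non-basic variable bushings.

-6.5

At the optimum: inspection uses 366 of 366 (binding); steel uses 204 of 204 (binding).
The binding rows give the dual system: 6·y_inspection + 4·y_steel = 26 and 5·y_inspection + 2·y_steel = 19.
Solving: y_inspection = 3, y_steel = 2.
Reduced cost of bushings: c₃ − yᵀa₃ = 18.5 − (3·5 + 2·5) = 18.5 − 25 = -6.5.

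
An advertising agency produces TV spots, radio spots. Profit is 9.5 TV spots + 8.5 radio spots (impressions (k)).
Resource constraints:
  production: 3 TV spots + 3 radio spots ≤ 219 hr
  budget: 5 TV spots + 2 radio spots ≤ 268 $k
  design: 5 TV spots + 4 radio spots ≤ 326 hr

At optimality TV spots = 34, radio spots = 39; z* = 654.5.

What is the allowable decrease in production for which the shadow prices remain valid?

6

Binding constraints: production, design. The basis is B = [[3,3],[5,4]] with det -3.
Per unit decrease in production, x* moves by d = (1.3333, -1.6667).
The basis stays optimal until budget becomes binding; allowable decrease = 6 hr.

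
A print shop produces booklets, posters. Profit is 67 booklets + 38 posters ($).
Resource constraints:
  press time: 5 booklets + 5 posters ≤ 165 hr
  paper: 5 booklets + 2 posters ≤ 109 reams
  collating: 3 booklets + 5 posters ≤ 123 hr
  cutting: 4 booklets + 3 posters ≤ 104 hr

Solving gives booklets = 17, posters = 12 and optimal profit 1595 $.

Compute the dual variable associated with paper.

At the optimum: press time uses 145 of 165 (slack = 20); paper uses 109 of 109 (binding); collating uses 111 of 123 (slack = 12); cutting uses 104 of 104 (binding).
Since press time, collating are not tight, their duals are 0.
From A_Bᵀ y = c: 5·y_paper + 4·y_cutting = 67; 2·y_paper + 3·y_cutting = 38.
Solving: y_paper = 7, y_cutting = 8.
Shadow price of paper = 7.

7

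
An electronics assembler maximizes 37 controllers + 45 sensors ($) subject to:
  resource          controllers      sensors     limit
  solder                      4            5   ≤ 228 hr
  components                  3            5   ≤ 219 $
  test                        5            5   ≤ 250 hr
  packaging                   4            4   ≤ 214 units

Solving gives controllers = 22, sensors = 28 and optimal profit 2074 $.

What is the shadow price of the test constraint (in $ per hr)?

At the optimum: solder uses 228 of 228 (binding); components uses 206 of 219 (slack = 13); test uses 250 of 250 (binding); packaging uses 200 of 214 (slack = 14).
Since components, packaging are not tight, their duals are 0.
The binding rows give the dual system: 4·y_solder + 5·y_test = 37 and 5·y_solder + 5·y_test = 45.
This yields shadow prices y_solder = 8, y_test = 1.
Shadow price of test = 1.

1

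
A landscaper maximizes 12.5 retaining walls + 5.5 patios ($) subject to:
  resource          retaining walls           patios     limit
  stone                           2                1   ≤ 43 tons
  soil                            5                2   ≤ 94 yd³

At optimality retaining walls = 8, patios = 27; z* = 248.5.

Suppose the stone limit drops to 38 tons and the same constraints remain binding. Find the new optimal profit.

Both stone and soil are binding at x*.
Dual feasibility on the basic columns requires 2·y_stone + 5·y_soil = 12.5, 1·y_stone + 2·y_soil = 5.5.
Solving: y_stone = 2.5, y_soil = 1.5.
Δz = y_stone·Δb = 2.5 × (-5) = -12.5, so new z* = 248.5 − 12.5 = 236.

236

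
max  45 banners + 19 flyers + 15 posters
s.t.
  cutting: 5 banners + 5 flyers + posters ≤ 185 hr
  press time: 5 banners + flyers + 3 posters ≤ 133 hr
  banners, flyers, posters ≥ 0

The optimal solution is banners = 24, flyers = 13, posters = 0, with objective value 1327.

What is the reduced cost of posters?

At the optimum: cutting uses 185 of 185 (binding); press time uses 133 of 133 (binding).
From A_Bᵀ y = c: 5·y_cutting + 5·y_press time = 45; 5·y_cutting + 1·y_press time = 19.
→ y_cutting = 2.5 and y_press time = 6.5.
Reduced cost of posters: c₃ − yᵀa₃ = 15 − (2.5·1 + 6.5·3) = 15 − 22 = -7.

-7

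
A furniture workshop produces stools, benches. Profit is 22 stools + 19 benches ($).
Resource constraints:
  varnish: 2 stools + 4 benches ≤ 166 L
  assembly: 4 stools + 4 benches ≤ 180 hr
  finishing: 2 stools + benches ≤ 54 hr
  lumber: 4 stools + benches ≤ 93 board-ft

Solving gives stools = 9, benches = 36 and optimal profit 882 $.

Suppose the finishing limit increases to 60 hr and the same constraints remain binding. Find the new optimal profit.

900

At the optimum: varnish uses 162 of 166 (slack = 4); assembly uses 180 of 180 (binding); finishing uses 54 of 54 (binding); lumber uses 72 of 93 (slack = 21).
Slack constraints have shadow price 0 (complementary slackness).
From A_Bᵀ y = c: 4·y_assembly + 2·y_finishing = 22; 4·y_assembly + 1·y_finishing = 19.
This yields shadow prices y_assembly = 4, y_finishing = 3.
Δz = y_finishing·Δb = 3 × (6) = 18, so new z* = 882 + 18 = 900.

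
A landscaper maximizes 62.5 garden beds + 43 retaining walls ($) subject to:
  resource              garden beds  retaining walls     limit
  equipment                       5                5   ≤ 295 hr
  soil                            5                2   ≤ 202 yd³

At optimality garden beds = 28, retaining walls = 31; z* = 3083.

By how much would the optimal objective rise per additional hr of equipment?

Check each constraint at x*: equipment 295/295 (tight); soil 202/202 (tight).
The binding rows give the dual system: 5·y_equipment + 5·y_soil = 62.5 and 5·y_equipment + 2·y_soil = 43.
This yields shadow prices y_equipment = 6, y_soil = 6.5.
Shadow price of equipment = 6.

6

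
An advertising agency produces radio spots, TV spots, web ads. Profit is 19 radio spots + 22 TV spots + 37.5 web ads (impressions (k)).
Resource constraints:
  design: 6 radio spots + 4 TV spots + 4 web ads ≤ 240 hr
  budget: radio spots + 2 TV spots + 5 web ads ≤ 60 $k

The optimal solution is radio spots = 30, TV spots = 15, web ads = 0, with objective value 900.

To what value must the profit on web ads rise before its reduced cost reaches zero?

43

At the optimum: design uses 240 of 240 (binding); budget uses 60 of 60 (binding).
From A_Bᵀ y = c: 6·y_design + 1·y_budget = 19; 4·y_design + 2·y_budget = 22.
This yields shadow prices y_design = 2, y_budget = 7.
web ads enters the basis when its profit ≥ yᵀa₃ = 2·4 + 7·5 = 43.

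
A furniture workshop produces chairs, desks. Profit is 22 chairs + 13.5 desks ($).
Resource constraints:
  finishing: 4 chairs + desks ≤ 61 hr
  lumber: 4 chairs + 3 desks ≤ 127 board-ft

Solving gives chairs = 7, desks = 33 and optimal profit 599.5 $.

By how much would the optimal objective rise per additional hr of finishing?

1.5

Check each constraint at x*: finishing 61/61 (tight); lumber 127/127 (tight).
Dual feasibility on the basic columns requires 4·y_finishing + 4·y_lumber = 22, 1·y_finishing + 3·y_lumber = 13.5.
This yields shadow prices y_finishing = 1.5, y_lumber = 4.
Shadow price of finishing = 1.5.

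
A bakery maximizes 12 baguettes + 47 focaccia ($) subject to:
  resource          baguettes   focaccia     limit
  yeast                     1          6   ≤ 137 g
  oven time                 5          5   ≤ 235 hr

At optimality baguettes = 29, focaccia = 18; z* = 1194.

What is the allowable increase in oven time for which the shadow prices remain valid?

Binding constraints: yeast, oven time. The basis is B = [[1,6],[5,5]] with det -25.
Per unit increase in oven time, x* moves by d = (0.24, -0.04).
The basis stays optimal until focaccia reaches 0; allowable increase = 450 hr.

450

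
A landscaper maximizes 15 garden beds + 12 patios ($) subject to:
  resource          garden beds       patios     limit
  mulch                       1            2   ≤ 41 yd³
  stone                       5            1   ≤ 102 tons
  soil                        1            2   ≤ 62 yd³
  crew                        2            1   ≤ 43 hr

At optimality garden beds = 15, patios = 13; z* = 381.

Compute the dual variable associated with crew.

At the optimum: mulch uses 41 of 41 (binding); stone uses 88 of 102 (slack = 14); soil uses 41 of 62 (slack = 21); crew uses 43 of 43 (binding).
Since stone, soil are not tight, their duals are 0.
Dual feasibility on the basic columns requires 1·y_mulch + 2·y_crew = 15, 2·y_mulch + 1·y_crew = 12.
→ y_mulch = 3 and y_crew = 6.
Shadow price of crew = 6.

6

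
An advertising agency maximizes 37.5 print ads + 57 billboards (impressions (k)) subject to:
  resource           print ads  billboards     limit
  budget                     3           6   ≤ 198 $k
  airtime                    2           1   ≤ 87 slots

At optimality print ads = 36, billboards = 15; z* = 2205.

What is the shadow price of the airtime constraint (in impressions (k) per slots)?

Both budget and airtime are binding at x*.
The binding rows give the dual system: 3·y_budget + 2·y_airtime = 37.5 and 6·y_budget + 1·y_airtime = 57.
This yields shadow prices y_budget = 8.5, y_airtime = 6.
Shadow price of airtime = 6.

6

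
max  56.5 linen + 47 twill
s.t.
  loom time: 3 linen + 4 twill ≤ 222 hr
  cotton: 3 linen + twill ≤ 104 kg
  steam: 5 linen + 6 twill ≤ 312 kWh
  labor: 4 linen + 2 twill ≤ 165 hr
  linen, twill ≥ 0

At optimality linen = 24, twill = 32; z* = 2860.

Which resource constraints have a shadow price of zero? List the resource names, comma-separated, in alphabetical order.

loom time: 200/222 (slack 22)
cotton: 104/104 (binding)
steam: 312/312 (binding)
labor: 160/165 (slack 5)
By complementary slackness, a constraint with positive slack has shadow price 0 → labor, loom time.

labor, loom time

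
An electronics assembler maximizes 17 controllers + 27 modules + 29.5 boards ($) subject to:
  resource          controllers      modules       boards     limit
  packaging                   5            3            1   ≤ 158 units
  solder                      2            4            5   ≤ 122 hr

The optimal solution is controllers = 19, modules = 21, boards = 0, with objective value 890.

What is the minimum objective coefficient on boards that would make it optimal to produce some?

31

Both packaging and solder are binding at x*.
Dual feasibility on the basic columns requires 5·y_packaging + 2·y_solder = 17, 3·y_packaging + 4·y_solder = 27.
Solving: y_packaging = 1, y_solder = 6.
boards enters the basis when its profit ≥ yᵀa₃ = 1·1 + 6·5 = 31.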